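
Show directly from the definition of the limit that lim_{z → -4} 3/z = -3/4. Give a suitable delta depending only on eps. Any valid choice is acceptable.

Suppose eps > 0. We seek delta > 0 such that 0 < |z + 4| < delta implies |3/z + 3/4| < eps.
|3/z + 3/4| = 3·|-4 − z|/(4·|z|) = 3|z + 4|/(4|z|).
Require delta ≤ 2 so that |z| > 4 − 2 = 2, hence 4|z| > 8.
Then |3/z + 3/4| < 3|z + 4|/8, which is < eps when |z + 4| < (8/3)eps.
Take delta = min(2, (8/3)eps). Then 0 < |z + 4| < delta gives both |z + 4| < 2 and |z + 4| < (8/3)eps, so |3/z + 3/4| < eps.

delta = min(2, (8/3)eps)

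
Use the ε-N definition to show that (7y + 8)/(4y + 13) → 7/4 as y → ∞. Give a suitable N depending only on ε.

Fix ε > 0. We seek N > 0 such that y > N implies |(7y + 8)/(4y + 13) − (7/4)| < ε.
(7y + 8)/(4y + 13) − (7/4) = (4(7y + 8) − 7(4y + 13)) / (4(4y + 13)) = -59/(4(4y + 13)).
For y > 0 we have 4y + 13 > 4y, so |(7y + 8)/(4y + 13) − (7/4)| = 59/(4(4y + 13)) < 59/(4·4y) = (59/16)/y.
Thus |(7y + 8)/(4y + 13) − (7/4)| < ε whenever y > (59/16)/ε.
Take N = (59/16)/ε. If y > N then |(7y + 8)/(4y + 13) − (7/4)| < (59/16)/y < ε.

N = (59/16)/ε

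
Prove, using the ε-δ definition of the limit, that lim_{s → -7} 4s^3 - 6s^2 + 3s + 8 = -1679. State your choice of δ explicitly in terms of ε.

δ = min(1, ε/769)

Let ε > 0 be given. We want δ > 0 such that 0 < |s + 7| < δ implies |(4s^3 - 6s^2 + 3s + 8) + 1679| < ε.
(4s^3 - 6s^2 + 3s + 8) + 1679 = 4s^3 - 6s^2 + 3s + 1687 = (s + 7)(4s^2 - 34s + 241).
So |(4s^3 - 6s^2 + 3s + 8) + 1679| = |s + 7|·|4s^2 - 34s + 241|.
Require δ ≤ 1. Then |s + 7| < 1 gives |s| < 8, and by the triangle inequality |4s^2 - 34s + 241| ≤ 4·8^2 + 34·8 + 241 = 769.
Hence |(4s^3 - 6s^2 + 3s + 8) + 1679| ≤ 769|s + 7| < ε provided |s + 7| < ε/769.
Choosing δ = min(1, ε/769) ensures both conditions, hence |(4s^3 - 6s^2 + 3s + 8) + 1679| < ε.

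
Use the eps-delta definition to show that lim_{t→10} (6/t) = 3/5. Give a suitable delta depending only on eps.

delta = min(5, (25/3)eps)

Fix eps > 0. We seek delta > 0 such that 0 < |t − 10| < delta implies |6/t − (3/5)| < eps.
|6/t − (3/5)| = 6·|10 − t|/(10·|t|) = 6|t − 10|/(10|t|).
Restrict delta ≤ 5. Then |t − 10| < 5 gives |t| > 5, so 10|t| > 50.
Then |6/t − (3/5)| < 6|t − 10|/50, which is < eps when |t − 10| < (25/3)eps.
Take delta = min(5, (25/3)eps). Then 0 < |t − 10| < delta gives both |t − 10| < 5 and |t − 10| < (25/3)eps, so |6/t − (3/5)| < eps.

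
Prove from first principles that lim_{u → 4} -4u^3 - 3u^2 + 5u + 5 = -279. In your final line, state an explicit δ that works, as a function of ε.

Let ε > 0 be given. We want δ > 0 such that 0 < |u − 4| < δ implies |(-4u^3 - 3u^2 + 5u + 5) + 279| < ε.
(-4u^3 - 3u^2 + 5u + 5) + 279 = -4u^3 - 3u^2 + 5u + 284 = (u − 4)(-4u^2 - 19u - 71).
So |(-4u^3 - 3u^2 + 5u + 5) + 279| = |u − 4|·|-4u^2 - 19u - 71|.
Require δ ≤ 2. Then |u − 4| < 2 gives |u| < 6, and by the triangle inequality |-4u^2 - 19u - 71| ≤ 4·6^2 + 19·6 + 71 = 329.
Hence |(-4u^3 - 3u^2 + 5u + 5) + 279| ≤ 329|u − 4| < ε provided |u − 4| < ε/329.
Take δ = min(2, ε/329). Then 0 < |u − 4| < δ gives both |u − 4| < 2 and |u − 4| < ε/329, so |(-4u^3 - 3u^2 + 5u + 5) + 279| < ε.

δ = min(2, ε/329)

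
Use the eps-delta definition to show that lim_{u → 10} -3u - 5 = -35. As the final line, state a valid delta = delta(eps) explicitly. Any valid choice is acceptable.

delta = eps/3

Let eps > 0 be given. We need delta > 0 so that 0 < |u − 10| < delta implies |(-3u - 5) + 35| < eps.
|(-3u - 5) + 35| = |-3u + 30| = 3|u − 10|.
So 3|u − 10| < eps exactly when |u − 10| < eps/3.
Choosing delta = eps/3 gives |(-3u - 5) + 35| = 3|u − 10| < eps whenever |u − 10| < delta.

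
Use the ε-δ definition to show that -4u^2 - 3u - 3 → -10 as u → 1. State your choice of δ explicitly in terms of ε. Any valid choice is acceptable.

Let ε > 0. We want δ > 0 such that 0 < |u − 1| < δ implies |(-4u^2 - 3u - 3) + 10| < ε.
(-4u^2 - 3u - 3) + 10 = -4u^2 - 3u + 7 = (u − 1)(-4u - 7).
So |(-4u^2 - 3u - 3) + 10| = |u − 1|·|-4u - 7|.
Require δ ≤ 1. Then |u − 1| < 1 gives |u| < 2, and by the triangle inequality |-4u - 7| ≤ 4·2 + 7 = 15.
Hence |(-4u^2 - 3u - 3) + 10| ≤ 15|u − 1| < ε provided |u − 1| < ε/15.
Choosing δ = min(1, ε/15) ensures both conditions, hence |(-4u^2 - 3u - 3) + 10| < ε.

δ = min(1, ε/15)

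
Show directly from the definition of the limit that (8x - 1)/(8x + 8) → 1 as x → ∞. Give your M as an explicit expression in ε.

M = (9/8)/ε

Let ε > 0 be given. We seek M > 0 such that x > M implies |(8x - 1)/(8x + 8) − 1| < ε.
(8x - 1)/(8x + 8) − 1 = (8(8x - 1) − 8(8x + 8)) / (8(8x + 8)) = -72/(8(8x + 8)).
For x > 0 we have 8x + 8 > 8x, so |(8x - 1)/(8x + 8) − 1| = 72/(8(8x + 8)) < 72/(8·8x) = (9/8)/x.
Thus |(8x - 1)/(8x + 8) − 1| < ε whenever x > (9/8)/ε.
Take M = (9/8)/ε. If x > M then |(8x - 1)/(8x + 8) − 1| < (9/8)/x < ε.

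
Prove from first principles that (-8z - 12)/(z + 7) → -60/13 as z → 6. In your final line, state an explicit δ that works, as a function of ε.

δ = min(13/2, (169/88)ε)

Let ε > 0 be given. We want δ > 0 with 0 < |z − 6| < δ ⇒ |(-8z - 12)/(z + 7) + 60/13| < ε.
Combining over a common denominator, (-8z - 12)/(z + 7) + 60/13 = [(-8z - 12)·13 − (-60)·(z + 7)] / [13·(z + 7)] = -44(z − 6) / (13(z + 7)).
So |(-8z - 12)/(z + 7) + 60/13| = 44|z − 6| / (13·|z + 7|).
Restrict δ ≤ 13/2. Then |z − 6| < 13/2 gives |z + 7| = |(z − 6) + 13| ≥ 13 − 13/2 = 13/2.
Hence |(-8z - 12)/(z + 7) + 60/13| < 44|z − 6|/(13·(13/2)) = (88/169)|z − 6|, which is < ε once |z − 6| < (169/88)ε.
Take δ = min(13/2, (169/88)ε). Then 0 < |z − 6| < δ forces both bounds, so |(-8z - 12)/(z + 7) + 60/13| < ε.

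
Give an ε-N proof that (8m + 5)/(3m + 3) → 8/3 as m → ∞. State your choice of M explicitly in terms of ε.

Let ε > 0 be given. For m ≥ 1, |(8m + 5)/(3m + 3) − (8/3)| = |-9|/(3(3m + 3)) = 9/(3(3m + 3)).
Since 3m + 3 ≥ 3m for m ≥ 1, this is ≤ 9/(3·3m) = 1/m.
So |(8m + 5)/(3m + 3) − (8/3)| < ε whenever m > 1/ε.
Take M = 1/ε. If m > M then |(8m + 5)/(3m + 3) − (8/3)| ≤ 1/m < ε.

M = 1/ε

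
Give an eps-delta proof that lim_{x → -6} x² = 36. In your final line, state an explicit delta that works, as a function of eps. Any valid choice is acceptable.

delta = min(1, eps/13)

Fix eps > 0. We seek delta > 0 with 0 < |x + 6| < delta ⇒ |x² − 36| < eps.
Factor: x² − 36 = (x + 6)(x - 6), so |x² − 36| = |x + 6|·|x - 6|.
Impose delta ≤ 1 so that |x| < 7; then |x - 6| ≤ 13.
Hence |x² − 36| ≤ 13|x + 6|, which is < eps once |x + 6| < eps/13.
Take delta = min(1, eps/13). If 0 < |x + 6| < delta then both bounds hold and |x² − 36| ≤ 13|x + 6| < 13·(eps/13) = eps.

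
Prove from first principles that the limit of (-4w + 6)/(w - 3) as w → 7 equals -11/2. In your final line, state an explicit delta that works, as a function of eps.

delta = min(2, (4/3)eps)

Let eps > 0 be given. We want delta > 0 with 0 < |w − 7| < delta ⇒ |(-4w + 6)/(w - 3) + 11/2| < eps.
Combining over a common denominator, (-4w + 6)/(w - 3) + 11/2 = [(-4w + 6)·4 − (-22)·(w - 3)] / [4·(w - 3)] = 6(w − 7) / (4(w - 3)).
So |(-4w + 6)/(w - 3) + 11/2| = 6|w − 7| / (4·|w − 3|).
Require delta ≤ 2, so |w − 3| ≥ |4| − |w − 7| > 4 − 2 = 2.
Hence |(-4w + 6)/(w - 3) + 11/2| < 6|w − 7|/(4·2) = (3/4)|w − 7|, which is < eps once |w − 7| < (4/3)eps.
Take delta = min(2, (4/3)eps). Then 0 < |w − 7| < delta forces both bounds, so |(-4w + 6)/(w - 3) + 11/2| < eps.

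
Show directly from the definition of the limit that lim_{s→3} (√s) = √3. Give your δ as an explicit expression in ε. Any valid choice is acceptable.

Fix ε > 0. We want δ > 0 such that 0 < |s − 3| < δ implies |√s − √3| < ε.
Multiplying by the conjugate, |√s − √3| = |s − 3|/(√s + √3).
Restrict δ ≤ 3 so that |s − 3| < 3 forces s > 0, and then √s + √3 > √3.
Hence |√s − √3| < |s − 3|/√3, which is < ε once |s − 3| < √3·ε.
Take δ = min(3, √3·ε). If 0 < |s − 3| < δ then s > 0 and |√s − √3| < |s − 3|/√3 < ε.

δ = min(3, √3·ε)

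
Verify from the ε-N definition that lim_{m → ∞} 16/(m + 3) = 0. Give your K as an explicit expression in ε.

K = 16/ε

Let ε > 0. For m ≥ 1, |16/(m + 3) − 0| = 16/(m + 3) ≤ 16/m.
We need 16/m < ε, i.e. m > 16/ε.
Take K = 16/ε. If m > K then |16/(m + 3)| ≤ 16/m < ε.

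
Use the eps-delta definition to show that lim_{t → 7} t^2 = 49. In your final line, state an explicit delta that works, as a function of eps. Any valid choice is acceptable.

Let eps > 0. We seek delta > 0 with 0 < |t − 7| < delta ⇒ |t^2 − 49| < eps.
Factor: t^2 − 49 = (t − 7)(t + 7), so |t^2 − 49| = |t − 7|·|t + 7|.
Impose delta ≤ 1 so that |t| < 8; then |t + 7| ≤ 15.
Hence |t^2 − 49| ≤ 15|t − 7|, which is < eps once |t − 7| < eps/15.
Take delta = min(1, eps/15). If 0 < |t − 7| < delta then both bounds hold and |t^2 − 49| ≤ 15|t − 7| < 15·(eps/15) = eps.

delta = min(1, eps/15)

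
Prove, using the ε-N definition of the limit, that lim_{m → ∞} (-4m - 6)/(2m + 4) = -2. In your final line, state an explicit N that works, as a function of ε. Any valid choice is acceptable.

N = 1/ε

Let ε > 0. For m ≥ 1, |(-4m - 6)/(2m + 4) + 2| = |4|/(2(2m + 4)) = 4/(2(2m + 4)).
Since 2m + 4 ≥ 2m for m ≥ 1, this is ≤ 4/(2·2m) = 1/m.
So |(-4m - 6)/(2m + 4) + 2| < ε whenever m > 1/ε.
Take N = 1/ε. If m > N then |(-4m - 6)/(2m + 4) + 2| ≤ 1/m < ε.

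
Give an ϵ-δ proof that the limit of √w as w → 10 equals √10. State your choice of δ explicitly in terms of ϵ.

Suppose ϵ > 0. We want δ > 0 such that 0 < |w − 10| < δ implies |√w − √10| < ϵ.
Rationalise: √w − √10 = (w − 10)/(√w + √10), so |√w − √10| = |w − 10|/(√w + √10).
Restrict δ ≤ 10 so that |w − 10| < 10 forces w > 0, and then √w + √10 > √10.
Hence |√w − √10| < |w − 10|/√10, which is < ϵ once |w − 10| < √10·ϵ.
Take δ = min(10, √10·ϵ). If 0 < |w − 10| < δ then w > 0 and |√w − √10| < |w − 10|/√10 < ϵ.

δ = min(10, √10·ϵ)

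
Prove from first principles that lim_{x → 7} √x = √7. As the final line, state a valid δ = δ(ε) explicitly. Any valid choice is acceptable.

Let ε > 0 be given. We want δ > 0 such that 0 < |x − 7| < δ implies |√x − √7| < ε.
Rationalise: √x − √7 = (x − 7)/(√x + √7), so |√x − √7| = |x − 7|/(√x + √7).
Restrict δ ≤ 7 so that |x − 7| < 7 forces x > 0, and then √x + √7 > √7.
Hence |√x − √7| < |x − 7|/√7, which is < ε once |x − 7| < √7·ε.
Take δ = min(7, √7·ε). If 0 < |x − 7| < δ then x > 0 and |√x − √7| < |x − 7|/√7 < ε.

δ = min(7, √7·ε)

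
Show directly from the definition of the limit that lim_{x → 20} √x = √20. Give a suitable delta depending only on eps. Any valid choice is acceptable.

delta = min(20, √20·eps)

Let eps > 0. We want delta > 0 such that 0 < |x − 20| < delta implies |√x − √20| < eps.
Rationalise: √x − √20 = (x − 20)/(√x + √20), so |√x − √20| = |x − 20|/(√x + √20).
Restrict delta ≤ 20 so that |x − 20| < 20 forces x > 0, and then √x + √20 > √20.
Hence |√x − √20| < |x − 20|/√20, which is < eps once |x − 20| < √20·eps.
Take delta = min(20, √20·eps). If 0 < |x − 20| < delta then x > 0 and |√x − √20| < |x − 20|/√20 < eps.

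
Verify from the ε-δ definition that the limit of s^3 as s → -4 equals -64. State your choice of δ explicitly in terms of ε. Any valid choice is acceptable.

δ = min(2, ε/76)

Let ε > 0. We seek δ > 0 with 0 < |s + 4| < δ ⇒ |s^3 + 64| < ε.
Factor: s^3 + 64 = (s + 4)(s^2 - 4s + 16), so |s^3 + 64| = |s + 4|·|s^2 - 4s + 16|.
Impose δ ≤ 2 so that |s| < 6; then |s^2 - 4s + 16| ≤ 76.
Hence |s^3 + 64| ≤ 76|s + 4|, which is < ε once |s + 4| < ε/76.
Take δ = min(2, ε/76). If 0 < |s + 4| < δ then both bounds hold and |s^3 + 64| ≤ 76|s + 4| < 76·(ε/76) = ε.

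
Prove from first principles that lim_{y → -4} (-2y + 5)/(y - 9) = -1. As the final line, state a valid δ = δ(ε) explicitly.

Fix ε > 0. We want δ > 0 with 0 < |y + 4| < δ ⇒ |(-2y + 5)/(y - 9) + 1| < ε.
Combining over a common denominator, (-2y + 5)/(y - 9) + 1 = [(-2y + 5)·(-13) − 13·(y - 9)] / [(-13)·(y - 9)] = 13(y + 4) / ((-13)(y - 9)).
So |(-2y + 5)/(y - 9) + 1| = 13|y + 4| / (13·|y − 9|).
Require δ ≤ 13/2, so |y − 9| ≥ |-13| − |y + 4| > 13 − 13/2 = 13/2.
Hence |(-2y + 5)/(y - 9) + 1| < 13|y + 4|/(13·(13/2)) = (2/13)|y + 4|, which is < ε once |y + 4| < (13/2)ε.
Take δ = min(13/2, (13/2)ε). Then 0 < |y + 4| < δ forces both bounds, so |(-2y + 5)/(y - 9) + 1| < ε.

δ = min(13/2, (13/2)ε)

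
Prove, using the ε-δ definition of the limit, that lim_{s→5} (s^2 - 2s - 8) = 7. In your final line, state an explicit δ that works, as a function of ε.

Suppose ε > 0. We want δ > 0 such that 0 < |s − 5| < δ implies |(s^2 - 2s - 8) − 7| < ε.
(s^2 - 2s - 8) − 7 = s^2 - 2s - 15 = (s − 5)(s + 3).
So |(s^2 - 2s - 8) − 7| = |s − 5|·|s + 3|.
Assume first that |s − 5| < 2, so |s| < 7. Then |s + 3| ≤ 7 + 3 = 10.
Hence |(s^2 - 2s - 8) − 7| ≤ 10|s − 5| < ε provided |s − 5| < ε/10.
Take δ = min(2, ε/10). Then 0 < |s − 5| < δ gives both |s − 5| < 2 and |s − 5| < ε/10, so |(s^2 - 2s - 8) − 7| < ε.

δ = min(2, ε/10)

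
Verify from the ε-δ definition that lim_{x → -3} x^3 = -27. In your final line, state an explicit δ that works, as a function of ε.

δ = min(1, ε/37)

Suppose ε > 0. We seek δ > 0 with 0 < |x + 3| < δ ⇒ |x^3 + 27| < ε.
Factor: x^3 + 27 = (x + 3)(x^2 - 3x + 9), so |x^3 + 27| = |x + 3|·|x^2 - 3x + 9|.
Impose δ ≤ 1 so that |x| < 4; then |x^2 - 3x + 9| ≤ 37.
Hence |x^3 + 27| ≤ 37|x + 3|, which is < ε once |x + 3| < ε/37.
Take δ = min(1, ε/37). If 0 < |x + 3| < δ then both bounds hold and |x^3 + 27| ≤ 37|x + 3| < 37·(ε/37) = ε.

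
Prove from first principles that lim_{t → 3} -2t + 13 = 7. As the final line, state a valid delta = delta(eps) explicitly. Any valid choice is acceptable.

delta = eps/2

Let eps > 0 be given. We need delta > 0 so that 0 < |t − 3| < delta implies |(-2t + 13) − 7| < eps.
|(-2t + 13) − 7| = |-2t + 6| = 2|t − 3|.
So 2|t − 3| < eps exactly when |t − 3| < eps/2.
Choosing delta = eps/2 gives |(-2t + 13) − 7| = 2|t − 3| < eps whenever |t − 3| < delta.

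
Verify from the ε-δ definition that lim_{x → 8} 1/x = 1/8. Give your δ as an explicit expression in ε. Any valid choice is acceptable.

Let ε > 0 be given. We seek δ > 0 such that 0 < |x − 8| < δ implies |1/x − (1/8)| < ε.
|1/x − (1/8)| = |8 − x|/(8·|x|) = |x − 8|/(8|x|).
Restrict δ ≤ 4. Then |x − 8| < 4 gives |x| > 4, so 8|x| > 32.
Then |1/x − (1/8)| < |x − 8|/32, which is < ε when |x − 8| < 32ε.
Take δ = min(4, 32ε). Then 0 < |x − 8| < δ gives both |x − 8| < 4 and |x − 8| < 32ε, so |1/x − (1/8)| < ε.

δ = min(4, 32ε)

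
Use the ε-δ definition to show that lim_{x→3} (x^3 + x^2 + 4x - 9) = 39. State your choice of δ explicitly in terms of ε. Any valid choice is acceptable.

Let ε > 0. We want δ > 0 such that 0 < |x − 3| < δ implies |(x^3 + x^2 + 4x - 9) − 39| < ε.
(x^3 + x^2 + 4x - 9) − 39 = x^3 + x^2 + 4x - 48 = (x − 3)(x^2 + 4x + 16).
So |(x^3 + x^2 + 4x - 9) − 39| = |x − 3|·|x^2 + 4x + 16|.
Assume first that |x − 3| < 1, so |x| < 4. Then |x^2 + 4x + 16| ≤ 4^2 + 4·4 + 16 = 48.
Hence |(x^3 + x^2 + 4x - 9) − 39| ≤ 48|x − 3| < ε provided |x − 3| < ε/48.
Choosing δ = min(1, ε/48) ensures both conditions, hence |(x^3 + x^2 + 4x - 9) − 39| < ε.

δ = min(1, ε/48)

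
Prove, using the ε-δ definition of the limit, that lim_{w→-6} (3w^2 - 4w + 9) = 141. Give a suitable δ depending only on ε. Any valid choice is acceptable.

Let ε > 0. We want δ > 0 such that 0 < |w + 6| < δ implies |(3w^2 - 4w + 9) − 141| < ε.
(3w^2 - 4w + 9) − 141 = 3w^2 - 4w - 132 = (w + 6)(3w - 22).
So |(3w^2 - 4w + 9) − 141| = |w + 6|·|3w - 22|.
Require δ ≤ 1. Then |w + 6| < 1 gives |w| < 7, and by the triangle inequality |3w - 22| ≤ 3·7 + 22 = 43.
Hence |(3w^2 - 4w + 9) − 141| ≤ 43|w + 6| < ε provided |w + 6| < ε/43.
Choosing δ = min(1, ε/43) ensures both conditions, hence |(3w^2 - 4w + 9) − 141| < ε.

δ = min(1, ε/43)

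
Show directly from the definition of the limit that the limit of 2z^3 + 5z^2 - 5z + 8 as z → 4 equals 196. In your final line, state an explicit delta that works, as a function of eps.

Let eps > 0 be given. We want delta > 0 such that 0 < |z − 4| < delta implies |(2z^3 + 5z^2 - 5z + 8) − 196| < eps.
(2z^3 + 5z^2 - 5z + 8) − 196 = 2z^3 + 5z^2 - 5z - 188 = (z − 4)(2z^2 + 13z + 47).
So |(2z^3 + 5z^2 - 5z + 8) − 196| = |z − 4|·|2z^2 + 13z + 47|.
Require delta ≤ 2. Then |z − 4| < 2 gives |z| < 6, and by the triangle inequality |2z^2 + 13z + 47| ≤ 2·6^2 + 13·6 + 47 = 197.
Hence |(2z^3 + 5z^2 - 5z + 8) − 196| ≤ 197|z − 4| < eps provided |z − 4| < eps/197.
Take delta = min(2, eps/197). Then 0 < |z − 4| < delta gives both |z − 4| < 2 and |z − 4| < eps/197, so |(2z^3 + 5z^2 - 5z + 8) − 196| < eps.

delta = min(2, eps/197)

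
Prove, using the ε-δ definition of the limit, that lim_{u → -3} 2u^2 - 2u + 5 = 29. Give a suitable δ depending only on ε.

Fix ε > 0. We want δ > 0 such that 0 < |u + 3| < δ implies |(2u^2 - 2u + 5) − 29| < ε.
(2u^2 - 2u + 5) − 29 = 2u^2 - 2u - 24 = (u + 3)(2u - 8).
So |(2u^2 - 2u + 5) − 29| = |u + 3|·|2u - 8|.
Require δ ≤ 1. Then |u + 3| < 1 gives |u| < 4, and by the triangle inequality |2u - 8| ≤ 2·4 + 8 = 16.
Hence |(2u^2 - 2u + 5) − 29| ≤ 16|u + 3| < ε provided |u + 3| < ε/16.
Take δ = min(1, ε/16). Then 0 < |u + 3| < δ gives both |u + 3| < 1 and |u + 3| < ε/16, so |(2u^2 - 2u + 5) − 29| < ε.

δ = min(1, ε/16)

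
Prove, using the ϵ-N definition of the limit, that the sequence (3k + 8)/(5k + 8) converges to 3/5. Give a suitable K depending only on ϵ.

K = (16/25)/ϵ

Let ϵ > 0 be given. For k ≥ 1, |(3k + 8)/(5k + 8) − (3/5)| = |16|/(5(5k + 8)) = 16/(5(5k + 8)).
Since 5k + 8 ≥ 5k for k ≥ 1, this is ≤ 16/(5·5k) = (16/25)/k.
So |(3k + 8)/(5k + 8) − (3/5)| < ϵ whenever k > (16/25)/ϵ.
Take K = (16/25)/ϵ. If k > K then |(3k + 8)/(5k + 8) − (3/5)| ≤ (16/25)/k < ϵ.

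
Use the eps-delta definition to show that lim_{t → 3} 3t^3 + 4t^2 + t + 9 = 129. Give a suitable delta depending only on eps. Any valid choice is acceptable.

delta = min(1, eps/140)

Fix eps > 0. We want delta > 0 such that 0 < |t − 3| < delta implies |(3t^3 + 4t^2 + t + 9) − 129| < eps.
(3t^3 + 4t^2 + t + 9) − 129 = 3t^3 + 4t^2 + t - 120 = (t − 3)(3t^2 + 13t + 40).
So |(3t^3 + 4t^2 + t + 9) − 129| = |t − 3|·|3t^2 + 13t + 40|.
Assume first that |t − 3| < 1, so |t| < 4. Then |3t^2 + 13t + 40| ≤ 3·4^2 + 13·4 + 40 = 140.
Hence |(3t^3 + 4t^2 + t + 9) − 129| ≤ 140|t − 3| < eps provided |t − 3| < eps/140.
Choosing delta = min(1, eps/140) ensures both conditions, hence |(3t^3 + 4t^2 + t + 9) − 129| < eps.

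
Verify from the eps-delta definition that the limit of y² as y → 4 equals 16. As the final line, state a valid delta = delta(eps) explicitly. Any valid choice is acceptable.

delta = min(1, eps/9)

Fix eps > 0. We seek delta > 0 with 0 < |y − 4| < delta ⇒ |y² − 16| < eps.
Factor: y² − 16 = (y − 4)(y + 4), so |y² − 16| = |y − 4|·|y + 4|.
Restrict delta ≤ 1. Then |y − 4| < 1 gives |y| < 5, so by the triangle inequality |y + 4| ≤ 5 + 4 = 9.
Hence |y² − 16| ≤ 9|y − 4|, which is < eps once |y − 4| < eps/9.
Take delta = min(1, eps/9). If 0 < |y − 4| < delta then both bounds hold and |y² − 16| ≤ 9|y − 4| < 9·(eps/9) = eps.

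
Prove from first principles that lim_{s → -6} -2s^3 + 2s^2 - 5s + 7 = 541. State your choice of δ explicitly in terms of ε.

Fix ε > 0. We want δ > 0 such that 0 < |s + 6| < δ implies |(-2s^3 + 2s^2 - 5s + 7) − 541| < ε.
(-2s^3 + 2s^2 - 5s + 7) − 541 = -2s^3 + 2s^2 - 5s - 534 = (s + 6)(-2s^2 + 14s - 89).
So |(-2s^3 + 2s^2 - 5s + 7) − 541| = |s + 6|·|-2s^2 + 14s - 89|.
Require δ ≤ 1. Then |s + 6| < 1 gives |s| < 7, and by the triangle inequality |-2s^2 + 14s - 89| ≤ 2·7^2 + 14·7 + 89 = 285.
Hence |(-2s^3 + 2s^2 - 5s + 7) − 541| ≤ 285|s + 6| < ε provided |s + 6| < ε/285.
Choosing δ = min(1, ε/285) ensures both conditions, hence |(-2s^3 + 2s^2 - 5s + 7) − 541| < ε.

δ = min(1, ε/285)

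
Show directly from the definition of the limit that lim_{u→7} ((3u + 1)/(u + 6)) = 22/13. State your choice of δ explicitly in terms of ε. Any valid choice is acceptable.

δ = min(13/2, (169/34)ε)

Let ε > 0. We want δ > 0 with 0 < |u − 7| < δ ⇒ |(3u + 1)/(u + 6) − (22/13)| < ε.
Combining over a common denominator, (3u + 1)/(u + 6) − (22/13) = [(3u + 1)·13 − 22·(u + 6)] / [13·(u + 6)] = 17(u − 7) / (13(u + 6)).
So |(3u + 1)/(u + 6) − (22/13)| = 17|u − 7| / (13·|u + 6|).
Require δ ≤ 13/2, so |u + 6| ≥ |13| − |u − 7| > 13 − 13/2 = 13/2.
Hence |(3u + 1)/(u + 6) − (22/13)| < 17|u − 7|/(13·(13/2)) = (34/169)|u − 7|, which is < ε once |u − 7| < (169/34)ε.
Take δ = min(13/2, (169/34)ε). Then 0 < |u − 7| < δ forces both bounds, so |(3u + 1)/(u + 6) − (22/13)| < ε.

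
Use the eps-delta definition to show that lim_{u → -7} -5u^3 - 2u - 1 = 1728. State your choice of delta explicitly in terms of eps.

delta = min(1, eps/847)

Let eps > 0. We want delta > 0 such that 0 < |u + 7| < delta implies |(-5u^3 - 2u - 1) − 1728| < eps.
(-5u^3 - 2u - 1) − 1728 = -5u^3 - 2u - 1729 = (u + 7)(-5u^2 + 35u - 247).
So |(-5u^3 - 2u - 1) − 1728| = |u + 7|·|-5u^2 + 35u - 247|.
Assume first that |u + 7| < 1, so |u| < 8. Then |-5u^2 + 35u - 247| ≤ 5·8^2 + 35·8 + 247 = 847.
Hence |(-5u^3 - 2u - 1) − 1728| ≤ 847|u + 7| < eps provided |u + 7| < eps/847.
Take delta = min(1, eps/847). Then 0 < |u + 7| < delta gives both |u + 7| < 1 and |u + 7| < eps/847, so |(-5u^3 - 2u - 1) − 1728| < eps.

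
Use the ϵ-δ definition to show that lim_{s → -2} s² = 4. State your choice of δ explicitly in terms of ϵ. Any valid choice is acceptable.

δ = min(1, ϵ/5)

Fix ϵ > 0. We seek δ > 0 with 0 < |s + 2| < δ ⇒ |s² − 4| < ϵ.
Factor: s² − 4 = (s + 2)(s - 2), so |s² − 4| = |s + 2|·|s - 2|.
Impose δ ≤ 1 so that |s| < 3; then |s - 2| ≤ 5.
Hence |s² − 4| ≤ 5|s + 2|, which is < ϵ once |s + 2| < ϵ/5.
Take δ = min(1, ϵ/5). If 0 < |s + 2| < δ then both bounds hold and |s² − 4| ≤ 5|s + 2| < 5·(ϵ/5) = ϵ.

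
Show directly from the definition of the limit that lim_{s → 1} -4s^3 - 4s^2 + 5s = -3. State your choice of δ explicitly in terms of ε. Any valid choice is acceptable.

δ = min(1, ε/35)

Fix ε > 0. We want δ > 0 such that 0 < |s − 1| < δ implies |(-4s^3 - 4s^2 + 5s) + 3| < ε.
(-4s^3 - 4s^2 + 5s) + 3 = -4s^3 - 4s^2 + 5s + 3 = (s − 1)(-4s^2 - 8s - 3).
So |(-4s^3 - 4s^2 + 5s) + 3| = |s − 1|·|-4s^2 - 8s - 3|.
Assume first that |s − 1| < 1, so |s| < 2. Then |-4s^2 - 8s - 3| ≤ 4·2^2 + 8·2 + 3 = 35.
Hence |(-4s^3 - 4s^2 + 5s) + 3| ≤ 35|s − 1| < ε provided |s − 1| < ε/35.
Choosing δ = min(1, ε/35) ensures both conditions, hence |(-4s^3 - 4s^2 + 5s) + 3| < ε.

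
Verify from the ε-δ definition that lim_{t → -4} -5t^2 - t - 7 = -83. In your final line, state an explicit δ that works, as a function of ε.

Suppose ε > 0. We want δ > 0 such that 0 < |t + 4| < δ implies |(-5t^2 - t - 7) + 83| < ε.
(-5t^2 - t - 7) + 83 = -5t^2 - t + 76 = (t + 4)(-5t + 19).
So |(-5t^2 - t - 7) + 83| = |t + 4|·|-5t + 19|.
Require δ ≤ 1. Then |t + 4| < 1 gives |t| < 5, and by the triangle inequality |-5t + 19| ≤ 5·5 + 19 = 44.
Hence |(-5t^2 - t - 7) + 83| ≤ 44|t + 4| < ε provided |t + 4| < ε/44.
Take δ = min(1, ε/44). Then 0 < |t + 4| < δ gives both |t + 4| < 1 and |t + 4| < ε/44, so |(-5t^2 - t - 7) + 83| < ε.

δ = min(1, ε/44)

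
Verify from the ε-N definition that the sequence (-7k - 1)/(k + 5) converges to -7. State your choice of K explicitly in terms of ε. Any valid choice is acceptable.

Let ε > 0 be given. For k ≥ 1, |(-7k - 1)/(k + 5) + 7| = |34|/((k + 5)) = 34/((k + 5)).
Since k + 5 ≥ k for k ≥ 1, this is ≤ 34/(k) = 34/k.
So |(-7k - 1)/(k + 5) + 7| < ε whenever k > 34/ε.
Take K = 34/ε. If k > K then |(-7k - 1)/(k + 5) + 7| ≤ 34/k < ε.

K = 34/ε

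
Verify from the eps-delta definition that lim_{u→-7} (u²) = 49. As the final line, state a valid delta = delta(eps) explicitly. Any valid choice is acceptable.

delta = min(1, eps/15)

Suppose eps > 0. We seek delta > 0 with 0 < |u + 7| < delta ⇒ |u² − 49| < eps.
Factor: u² − 49 = (u + 7)(u - 7), so |u² − 49| = |u + 7|·|u - 7|.
Impose delta ≤ 1 so that |u| < 8; then |u - 7| ≤ 15.
Hence |u² − 49| ≤ 15|u + 7|, which is < eps once |u + 7| < eps/15.
Take delta = min(1, eps/15). If 0 < |u + 7| < delta then both bounds hold and |u² − 49| ≤ 15|u + 7| < 15·(eps/15) = eps.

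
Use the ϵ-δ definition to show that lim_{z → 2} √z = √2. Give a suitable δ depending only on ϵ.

δ = min(2, √2·ϵ)

Fix ϵ > 0. We want δ > 0 such that 0 < |z − 2| < δ implies |√z − √2| < ϵ.
Rationalise: √z − √2 = (z − 2)/(√z + √2), so |√z − √2| = |z − 2|/(√z + √2).
Restrict δ ≤ 2 so that |z − 2| < 2 forces z > 0, and then √z + √2 > √2.
Hence |√z − √2| < |z − 2|/√2, which is < ϵ once |z − 2| < √2·ϵ.
Take δ = min(2, √2·ϵ). If 0 < |z − 2| < δ then z > 0 and |√z − √2| < |z − 2|/√2 < ϵ.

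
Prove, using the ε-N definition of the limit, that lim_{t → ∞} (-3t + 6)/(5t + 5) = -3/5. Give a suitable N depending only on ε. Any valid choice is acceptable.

Let ε > 0. We seek N > 0 such that t > N implies |(-3t + 6)/(5t + 5) + 3/5| < ε.
(-3t + 6)/(5t + 5) + 3/5 = (5(-3t + 6) − (-3)(5t + 5)) / (5(5t + 5)) = 45/(5(5t + 5)).
For t > 0 we have 5t + 5 > 5t, so |(-3t + 6)/(5t + 5) + 3/5| = 45/(5(5t + 5)) < 45/(5·5t) = (9/5)/t.
Thus |(-3t + 6)/(5t + 5) + 3/5| < ε whenever t > (9/5)/ε.
Take N = (9/5)/ε. If t > N then |(-3t + 6)/(5t + 5) + 3/5| < (9/5)/t < ε.

N = (9/5)/ε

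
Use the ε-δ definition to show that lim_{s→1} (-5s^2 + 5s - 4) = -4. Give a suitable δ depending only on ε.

δ = min(1, ε/10)

Suppose ε > 0. We want δ > 0 such that 0 < |s − 1| < δ implies |(-5s^2 + 5s - 4) + 4| < ε.
(-5s^2 + 5s - 4) + 4 = -5s^2 + 5s = (s − 1)(-5s).
So |(-5s^2 + 5s - 4) + 4| = |s − 1|·|-5s|.
Require δ ≤ 1. Then |s − 1| < 1 gives |s| < 2, and by the triangle inequality |-5s| ≤ 5·2 = 10.
Hence |(-5s^2 + 5s - 4) + 4| ≤ 10|s − 1| < ε provided |s − 1| < ε/10.
Take δ = min(1, ε/10). Then 0 < |s − 1| < δ gives both |s − 1| < 1 and |s − 1| < ε/10, so |(-5s^2 + 5s - 4) + 4| < ε.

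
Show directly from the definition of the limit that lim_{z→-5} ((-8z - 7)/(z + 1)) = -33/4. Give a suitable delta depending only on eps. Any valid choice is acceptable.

delta = min(2, 8eps)

Suppose eps > 0. We want delta > 0 with 0 < |z + 5| < delta ⇒ |(-8z - 7)/(z + 1) + 33/4| < eps.
Combining over a common denominator, (-8z - 7)/(z + 1) + 33/4 = [(-8z - 7)·(-4) − 33·(z + 1)] / [(-4)·(z + 1)] = -1(z + 5) / ((-4)(z + 1)).
So |(-8z - 7)/(z + 1) + 33/4| = |z + 5| / (4·|z + 1|).
Restrict delta ≤ 2. Then |z + 5| < 2 gives |z + 1| = |(z + 5) + (-4)| ≥ 4 − 2 = 2.
Hence |(-8z - 7)/(z + 1) + 33/4| < |z + 5|/(4·2) = (1/8)|z + 5|, which is < eps once |z + 5| < 8eps.
Take delta = min(2, 8eps). Then 0 < |z + 5| < delta forces both bounds, so |(-8z - 7)/(z + 1) + 33/4| < eps.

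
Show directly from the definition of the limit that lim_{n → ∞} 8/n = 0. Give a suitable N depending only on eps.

N = 8/eps

Let eps > 0 be given. For n ≥ 1, |8/n − 0| = 8/(n) ≤ 8/n.
We need 8/n < eps, i.e. n > 8/eps.
Take N = 8/eps. If n > N then |8/n| ≤ 8/n < eps.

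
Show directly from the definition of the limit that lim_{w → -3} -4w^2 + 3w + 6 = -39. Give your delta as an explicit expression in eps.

delta = min(1, eps/31)

Fix eps > 0. We want delta > 0 such that 0 < |w + 3| < delta implies |(-4w^2 + 3w + 6) + 39| < eps.
(-4w^2 + 3w + 6) + 39 = -4w^2 + 3w + 45 = (w + 3)(-4w + 15).
So |(-4w^2 + 3w + 6) + 39| = |w + 3|·|-4w + 15|.
Require delta ≤ 1. Then |w + 3| < 1 gives |w| < 4, and by the triangle inequality |-4w + 15| ≤ 4·4 + 15 = 31.
Hence |(-4w^2 + 3w + 6) + 39| ≤ 31|w + 3| < eps provided |w + 3| < eps/31.
Take delta = min(1, eps/31). Then 0 < |w + 3| < delta gives both |w + 3| < 1 and |w + 3| < eps/31, so |(-4w^2 + 3w + 6) + 39| < eps.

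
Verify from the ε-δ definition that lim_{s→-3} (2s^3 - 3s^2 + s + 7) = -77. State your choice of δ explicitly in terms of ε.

δ = min(2, ε/123)

Fix ε > 0. We want δ > 0 such that 0 < |s + 3| < δ implies |(2s^3 - 3s^2 + s + 7) + 77| < ε.
(2s^3 - 3s^2 + s + 7) + 77 = 2s^3 - 3s^2 + s + 84 = (s + 3)(2s^2 - 9s + 28).
So |(2s^3 - 3s^2 + s + 7) + 77| = |s + 3|·|2s^2 - 9s + 28|.
Assume first that |s + 3| < 2, so |s| < 5. Then |2s^2 - 9s + 28| ≤ 2·5^2 + 9·5 + 28 = 123.
Hence |(2s^3 - 3s^2 + s + 7) + 77| ≤ 123|s + 3| < ε provided |s + 3| < ε/123.
Choosing δ = min(2, ε/123) ensures both conditions, hence |(2s^3 - 3s^2 + s + 7) + 77| < ε.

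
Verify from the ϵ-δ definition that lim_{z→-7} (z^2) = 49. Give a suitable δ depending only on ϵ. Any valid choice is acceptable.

δ = min(2, ϵ/16)

Fix ϵ > 0. We seek δ > 0 with 0 < |z + 7| < δ ⇒ |z^2 − 49| < ϵ.
Factor: z^2 − 49 = (z + 7)(z - 7), so |z^2 − 49| = |z + 7|·|z - 7|.
Impose δ ≤ 2 so that |z| < 9; then |z - 7| ≤ 16.
Hence |z^2 − 49| ≤ 16|z + 7|, which is < ϵ once |z + 7| < ϵ/16.
Take δ = min(2, ϵ/16). If 0 < |z + 7| < δ then both bounds hold and |z^2 − 49| ≤ 16|z + 7| < 16·(ϵ/16) = ϵ.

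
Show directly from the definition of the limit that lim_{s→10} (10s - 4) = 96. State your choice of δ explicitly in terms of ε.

Fix ε > 0. We need δ > 0 so that 0 < |s − 10| < δ implies |(10s - 4) − 96| < ε.
|(10s - 4) − 96| = |10s - 100| = 10|s − 10|.
So 10|s − 10| < ε exactly when |s − 10| < ε/10.
Choosing δ = ε/10 gives |(10s - 4) − 96| = 10|s − 10| < ε whenever |s − 10| < δ.

δ = ε/10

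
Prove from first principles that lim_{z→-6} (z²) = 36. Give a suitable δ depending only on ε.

δ = min(2, ε/14)

Suppose ε > 0. We seek δ > 0 with 0 < |z + 6| < δ ⇒ |z² − 36| < ε.
Factor: z² − 36 = (z + 6)(z - 6), so |z² − 36| = |z + 6|·|z - 6|.
Impose δ ≤ 2 so that |z| < 8; then |z - 6| ≤ 14.
Hence |z² − 36| ≤ 14|z + 6|, which is < ε once |z + 6| < ε/14.
Take δ = min(2, ε/14). If 0 < |z + 6| < δ then both bounds hold and |z² − 36| ≤ 14|z + 6| < 14·(ε/14) = ε.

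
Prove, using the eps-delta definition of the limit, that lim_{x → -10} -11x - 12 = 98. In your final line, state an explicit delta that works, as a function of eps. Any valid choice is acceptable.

delta = eps/11

Suppose eps > 0. We need delta > 0 so that 0 < |x + 10| < delta implies |(-11x - 12) − 98| < eps.
|(-11x - 12) − 98| = |-11x - 110| = 11|x + 10|.
So 11|x + 10| < eps exactly when |x + 10| < eps/11.
Take delta = eps/11. If 0 < |x + 10| < delta then |(-11x - 12) − 98| = 11|x + 10| < 11·(eps/11) = eps.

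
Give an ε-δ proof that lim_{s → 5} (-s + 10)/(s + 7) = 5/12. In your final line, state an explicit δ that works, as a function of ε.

δ = min(6, (72/17)ε)

Suppose ε > 0. We want δ > 0 with 0 < |s − 5| < δ ⇒ |(-s + 10)/(s + 7) − (5/12)| < ε.
Combining over a common denominator, (-s + 10)/(s + 7) − (5/12) = [(-s + 10)·12 − 5·(s + 7)] / [12·(s + 7)] = -17(s − 5) / (12(s + 7)).
So |(-s + 10)/(s + 7) − (5/12)| = 17|s − 5| / (12·|s + 7|).
Require δ ≤ 6, so |s + 7| ≥ |12| − |s − 5| > 12 − 6 = 6.
Hence |(-s + 10)/(s + 7) − (5/12)| < 17|s − 5|/(12·6) = (17/72)|s − 5|, which is < ε once |s − 5| < (72/17)ε.
Take δ = min(6, (72/17)ε). Then 0 < |s − 5| < δ forces both bounds, so |(-s + 10)/(s + 7) − (5/12)| < ε.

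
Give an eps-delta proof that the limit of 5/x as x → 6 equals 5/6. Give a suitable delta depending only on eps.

Fix eps > 0. We seek delta > 0 such that 0 < |x − 6| < delta implies |5/x − (5/6)| < eps.
|5/x − (5/6)| = 5·|6 − x|/(6·|x|) = 5|x − 6|/(6|x|).
Restrict delta ≤ 3. Then |x − 6| < 3 gives |x| > 3, so 6|x| > 18.
Then |5/x − (5/6)| < 5|x − 6|/18, which is < eps when |x − 6| < (18/5)eps.
Take delta = min(3, (18/5)eps). Then 0 < |x − 6| < delta gives both |x − 6| < 3 and |x − 6| < (18/5)eps, so |5/x − (5/6)| < eps.

delta = min(3, (18/5)eps)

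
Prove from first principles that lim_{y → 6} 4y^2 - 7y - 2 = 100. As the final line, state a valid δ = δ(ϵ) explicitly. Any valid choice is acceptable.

Let ϵ > 0. We want δ > 0 such that 0 < |y − 6| < δ implies |(4y^2 - 7y - 2) − 100| < ϵ.
(4y^2 - 7y - 2) − 100 = 4y^2 - 7y - 102 = (y − 6)(4y + 17).
So |(4y^2 - 7y - 2) − 100| = |y − 6|·|4y + 17|.
Assume first that |y − 6| < 1, so |y| < 7. Then |4y + 17| ≤ 4·7 + 17 = 45.
Hence |(4y^2 - 7y - 2) − 100| ≤ 45|y − 6| < ϵ provided |y − 6| < ϵ/45.
Choosing δ = min(1, ϵ/45) ensures both conditions, hence |(4y^2 - 7y - 2) − 100| < ϵ.

δ = min(1, ϵ/45)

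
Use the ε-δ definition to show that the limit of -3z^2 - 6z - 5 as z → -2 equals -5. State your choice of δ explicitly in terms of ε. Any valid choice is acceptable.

δ = min(1, ε/9)

Let ε > 0 be given. We want δ > 0 such that 0 < |z + 2| < δ implies |(-3z^2 - 6z - 5) + 5| < ε.
(-3z^2 - 6z - 5) + 5 = -3z^2 - 6z = (z + 2)(-3z).
So |(-3z^2 - 6z - 5) + 5| = |z + 2|·|-3z|.
Assume first that |z + 2| < 1, so |z| < 3. Then |-3z| ≤ 3·3 = 9.
Hence |(-3z^2 - 6z - 5) + 5| ≤ 9|z + 2| < ε provided |z + 2| < ε/9.
Choosing δ = min(1, ε/9) ensures both conditions, hence |(-3z^2 - 6z - 5) + 5| < ε.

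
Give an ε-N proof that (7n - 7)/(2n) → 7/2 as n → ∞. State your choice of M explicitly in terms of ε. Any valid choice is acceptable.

Fix ε > 0. For n ≥ 1, |(7n - 7)/(2n) − (7/2)| = |-14|/(2(2n)) = 14/(2(2n)).
Since 2n ≥ 2n for n ≥ 1, this is ≤ 14/(2·2n) = (7/2)/n.
So |(7n - 7)/(2n) − (7/2)| < ε whenever n > (7/2)/ε.
Take M = (7/2)/ε. If n > M then |(7n - 7)/(2n) − (7/2)| ≤ (7/2)/n < ε.

M = (7/2)/ε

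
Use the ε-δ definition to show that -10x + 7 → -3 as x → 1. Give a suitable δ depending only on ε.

Let ε > 0. We need δ > 0 so that 0 < |x − 1| < δ implies |(-10x + 7) + 3| < ε.
|(-10x + 7) + 3| = |-10x + 10| = 10|x − 1|.
So 10|x − 1| < ε exactly when |x − 1| < ε/10.
Choosing δ = ε/10 gives |(-10x + 7) + 3| = 10|x − 1| < ε whenever |x − 1| < δ.

δ = ε/10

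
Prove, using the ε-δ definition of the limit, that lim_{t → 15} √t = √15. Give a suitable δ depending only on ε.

δ = min(15, √15·ε)

Let ε > 0 be given. We want δ > 0 such that 0 < |t − 15| < δ implies |√t − √15| < ε.
Rationalise: √t − √15 = (t − 15)/(√t + √15), so |√t − √15| = |t − 15|/(√t + √15).
Restrict δ ≤ 15 so that |t − 15| < 15 forces t > 0, and then √t + √15 > √15.
Hence |√t − √15| < |t − 15|/√15, which is < ε once |t − 15| < √15·ε.
Take δ = min(15, √15·ε). If 0 < |t − 15| < δ then t > 0 and |√t − √15| < |t − 15|/√15 < ε.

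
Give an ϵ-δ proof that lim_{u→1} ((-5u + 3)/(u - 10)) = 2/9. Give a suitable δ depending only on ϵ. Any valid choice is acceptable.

δ = min(9/2, (81/94)ϵ)

Let ϵ > 0 be given. We want δ > 0 with 0 < |u − 1| < δ ⇒ |(-5u + 3)/(u - 10) − (2/9)| < ϵ.
Combining over a common denominator, (-5u + 3)/(u - 10) − (2/9) = [(-5u + 3)·(-9) − (-2)·(u - 10)] / [(-9)·(u - 10)] = 47(u − 1) / ((-9)(u - 10)).
So |(-5u + 3)/(u - 10) − (2/9)| = 47|u − 1| / (9·|u − 10|).
Require δ ≤ 9/2, so |u − 10| ≥ |-9| − |u − 1| > 9 − 9/2 = 9/2.
Hence |(-5u + 3)/(u - 10) − (2/9)| < 47|u − 1|/(9·(9/2)) = (94/81)|u − 1|, which is < ϵ once |u − 1| < (81/94)ϵ.
Take δ = min(9/2, (81/94)ϵ). Then 0 < |u − 1| < δ forces both bounds, so |(-5u + 3)/(u - 10) − (2/9)| < ϵ.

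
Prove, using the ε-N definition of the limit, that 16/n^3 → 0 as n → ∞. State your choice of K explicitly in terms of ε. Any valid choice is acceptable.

K = (16/ε)^{1/3}

Let ε > 0 be given. For n ≥ 1, |16/n^3 − 0| = 16/n^3.
16/n^3 < ε ⇔ n^3 > 16/ε ⇔ n > (16/ε)^{1/3}.
Take K = (16/ε)^{1/3}. Then n > K implies 16/n^3 < ε.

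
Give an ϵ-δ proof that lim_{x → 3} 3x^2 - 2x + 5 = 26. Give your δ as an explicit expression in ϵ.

δ = min(1, ϵ/19)

Fix ϵ > 0. We want δ > 0 such that 0 < |x − 3| < δ implies |(3x^2 - 2x + 5) − 26| < ϵ.
(3x^2 - 2x + 5) − 26 = 3x^2 - 2x - 21 = (x − 3)(3x + 7).
So |(3x^2 - 2x + 5) − 26| = |x − 3|·|3x + 7|.
Require δ ≤ 1. Then |x − 3| < 1 gives |x| < 4, and by the triangle inequality |3x + 7| ≤ 3·4 + 7 = 19.
Hence |(3x^2 - 2x + 5) − 26| ≤ 19|x − 3| < ϵ provided |x − 3| < ϵ/19.
Take δ = min(1, ϵ/19). Then 0 < |x − 3| < δ gives both |x − 3| < 1 and |x − 3| < ϵ/19, so |(3x^2 - 2x + 5) − 26| < ϵ.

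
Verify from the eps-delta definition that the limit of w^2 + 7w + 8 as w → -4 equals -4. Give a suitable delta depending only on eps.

Let eps > 0. We want delta > 0 such that 0 < |w + 4| < delta implies |(w^2 + 7w + 8) + 4| < eps.
(w^2 + 7w + 8) + 4 = w^2 + 7w + 12 = (w + 4)(w + 3).
So |(w^2 + 7w + 8) + 4| = |w + 4|·|w + 3|.
Require delta ≤ 1. Then |w + 4| < 1 gives |w| < 5, and by the triangle inequality |w + 3| ≤ 5 + 3 = 8.
Hence |(w^2 + 7w + 8) + 4| ≤ 8|w + 4| < eps provided |w + 4| < eps/8.
Choosing delta = min(1, eps/8) ensures both conditions, hence |(w^2 + 7w + 8) + 4| < eps.

delta = min(1, eps/8)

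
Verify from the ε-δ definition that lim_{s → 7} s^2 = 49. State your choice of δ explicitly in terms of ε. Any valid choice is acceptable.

Suppose ε > 0. We seek δ > 0 with 0 < |s − 7| < δ ⇒ |s^2 − 49| < ε.
Factor: s^2 − 49 = (s − 7)(s + 7), so |s^2 − 49| = |s − 7|·|s + 7|.
Restrict δ ≤ 1. Then |s − 7| < 1 gives |s| < 8, so by the triangle inequality |s + 7| ≤ 8 + 7 = 15.
Hence |s^2 − 49| ≤ 15|s − 7|, which is < ε once |s − 7| < ε/15.
Take δ = min(1, ε/15). If 0 < |s − 7| < δ then both bounds hold and |s^2 − 49| ≤ 15|s − 7| < 15·(ε/15) = ε.

δ = min(1, ε/15)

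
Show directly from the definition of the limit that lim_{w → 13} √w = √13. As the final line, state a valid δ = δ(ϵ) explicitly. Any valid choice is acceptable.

Fix ϵ > 0. We want δ > 0 such that 0 < |w − 13| < δ implies |√w − √13| < ϵ.
Multiplying by the conjugate, |√w − √13| = |w − 13|/(√w + √13).
Restrict δ ≤ 13 so that |w − 13| < 13 forces w > 0, and then √w + √13 > √13.
Hence |√w − √13| < |w − 13|/√13, which is < ϵ once |w − 13| < √13·ϵ.
Take δ = min(13, √13·ϵ). If 0 < |w − 13| < δ then w > 0 and |√w − √13| < |w − 13|/√13 < ϵ.

δ = min(13, √13·ϵ)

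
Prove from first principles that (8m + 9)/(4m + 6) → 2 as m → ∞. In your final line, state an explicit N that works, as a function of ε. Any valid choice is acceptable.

N = (3/4)/ε

Suppose ε > 0. For m ≥ 1, |(8m + 9)/(4m + 6) − 2| = |-12|/(4(4m + 6)) = 12/(4(4m + 6)).
Since 4m + 6 ≥ 4m for m ≥ 1, this is ≤ 12/(4·4m) = (3/4)/m.
So |(8m + 9)/(4m + 6) − 2| < ε whenever m > (3/4)/ε.
Take N = (3/4)/ε. If m > N then |(8m + 9)/(4m + 6) − 2| ≤ (3/4)/m < ε.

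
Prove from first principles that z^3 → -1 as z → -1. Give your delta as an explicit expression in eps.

Let eps > 0 be given. We seek delta > 0 with 0 < |z + 1| < delta ⇒ |z^3 + 1| < eps.
Factor: z^3 + 1 = (z + 1)(z^2 - z + 1), so |z^3 + 1| = |z + 1|·|z^2 - z + 1|.
Restrict delta ≤ 1. Then |z + 1| < 1 gives |z| < 2, so by the triangle inequality |z^2 - z + 1| ≤ 2^2 + 2 + 1 = 7.
Hence |z^3 + 1| ≤ 7|z + 1|, which is < eps once |z + 1| < eps/7.
Take delta = min(1, eps/7). If 0 < |z + 1| < delta then both bounds hold and |z^3 + 1| ≤ 7|z + 1| < 7·(eps/7) = eps.

delta = min(1, eps/7)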